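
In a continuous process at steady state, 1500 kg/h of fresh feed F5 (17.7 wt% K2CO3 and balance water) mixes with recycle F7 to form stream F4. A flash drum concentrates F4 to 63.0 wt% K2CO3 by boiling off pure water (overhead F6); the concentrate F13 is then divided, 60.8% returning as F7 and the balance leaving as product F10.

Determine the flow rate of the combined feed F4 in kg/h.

Overall K2CO3 balance (none leaves overhead): K2CO3 in fresh feed = K2CO3 in product, i.e. 1500×0.177 = (1−0.608)·F13·0.630.
F13 = 265.5/(0.630×0.392) = 1075.1 kg/h.
Recycle F7 = 0.608×1075.1 = 653.64 kg/h.
Combined feed F4 = 1500 + 653.64 = 2153.6 kg/h.

2154 kg/h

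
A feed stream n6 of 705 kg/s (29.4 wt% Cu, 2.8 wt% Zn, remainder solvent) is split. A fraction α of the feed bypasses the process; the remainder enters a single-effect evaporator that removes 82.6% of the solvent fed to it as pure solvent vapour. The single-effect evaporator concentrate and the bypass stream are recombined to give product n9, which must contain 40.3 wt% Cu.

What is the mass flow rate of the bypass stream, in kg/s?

364.5 kg/s

All 705×0.294 = 207.27 kg/s of Cu reaches n9, so n9 = 207.27/0.403 = 514.32 kg/s and vapour = 190.68 kg/s.
The evaporator receives (1−α)·705 of feed at 0.678 solvent and removes 0.826 of that solvent:
0.826×0.678×(1−α)×705 = 190.68
(1−α) = 190.68/394.82 = 0.4830;  α = 0.5170.
Bypass flow = 0.5170×705 = 364.51 kg/s.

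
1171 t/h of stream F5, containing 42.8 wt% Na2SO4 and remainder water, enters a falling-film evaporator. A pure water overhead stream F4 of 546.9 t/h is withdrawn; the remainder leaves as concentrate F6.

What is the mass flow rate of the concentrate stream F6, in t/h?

624.1 t/h

Concentrate = 1171 − 546.9 = 624.1 t/h.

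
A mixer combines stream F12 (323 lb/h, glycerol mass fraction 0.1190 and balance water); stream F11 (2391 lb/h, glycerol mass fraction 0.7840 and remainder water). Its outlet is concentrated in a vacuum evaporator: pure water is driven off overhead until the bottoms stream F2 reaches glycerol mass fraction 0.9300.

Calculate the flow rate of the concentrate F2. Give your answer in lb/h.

2057 lb/h

glycerol entering = 323×0.119 + 2391×0.784 = 1913 lb/h.
All glycerol reports to F2, so F2 = 1913/0.930 = 2057 lb/h.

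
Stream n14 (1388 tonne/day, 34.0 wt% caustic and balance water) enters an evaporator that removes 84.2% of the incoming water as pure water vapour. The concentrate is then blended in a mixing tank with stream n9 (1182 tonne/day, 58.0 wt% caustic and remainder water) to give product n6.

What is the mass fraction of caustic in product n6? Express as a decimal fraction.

0.6435

Vapour removed = 0.842×0.660×1388 = 771.34 tonne/day; concentrate = 616.66 tonne/day.
caustic reaching the mixer = 471.92 (from concentrate) + 1182×0.580 = 1157.5 tonne/day.
Product flow = 616.66 + 1182 = 1798.7 tonne/day; caustic fraction = 0.6435.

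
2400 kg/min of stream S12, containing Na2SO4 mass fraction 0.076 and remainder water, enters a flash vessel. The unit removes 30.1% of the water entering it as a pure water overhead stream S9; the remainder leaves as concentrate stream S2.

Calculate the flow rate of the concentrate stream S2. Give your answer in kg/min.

water entering = 2400×0.924 = 2217.6 kg/min; overhead removed = 0.301×2217.6 = 667.5 kg/min.
Concentrate = 2400 − 667.5 = 1732.5 kg/min.

1733 kg/min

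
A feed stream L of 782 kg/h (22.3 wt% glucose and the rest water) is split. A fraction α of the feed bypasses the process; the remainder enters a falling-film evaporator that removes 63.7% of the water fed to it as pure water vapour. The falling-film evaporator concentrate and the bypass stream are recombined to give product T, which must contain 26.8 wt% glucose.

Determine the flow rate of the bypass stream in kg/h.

All 782×0.223 = 174.39 kg/h of glucose reaches T, so T = 174.39/0.268 = 650.69 kg/h and vapour = 131.31 kg/h.
The evaporator receives (1−α)·782 of feed at 0.777 water and removes 0.637 of that water:
0.637×0.777×(1−α)×782 = 131.31
(1−α) = 131.31/387.05 = 0.3392;  α = 0.6608.
Bypass flow = 0.6608×782 = 516.71 kg/h.

516.7 kg/h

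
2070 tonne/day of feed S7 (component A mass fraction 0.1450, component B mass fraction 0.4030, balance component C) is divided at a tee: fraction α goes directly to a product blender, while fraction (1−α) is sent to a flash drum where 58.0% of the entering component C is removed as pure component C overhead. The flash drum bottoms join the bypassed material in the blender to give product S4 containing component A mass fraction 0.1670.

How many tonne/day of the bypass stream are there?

All 2070×0.145 = 300.15 tonne/day of component A reaches S4, so S4 = 300.15/0.167 = 1797.3 tonne/day and vapour = 272.69 tonne/day.
The evaporator receives (1−α)·2070 of feed at 0.452 component C and removes 0.580 of that component C:
0.580×0.452×(1−α)×2070 = 272.69
(1−α) = 272.69/542.67 = 0.5025;  α = 0.4975.
Bypass flow = 0.4975×2070 = 1029.8 tonne/day.

1030 tonne/day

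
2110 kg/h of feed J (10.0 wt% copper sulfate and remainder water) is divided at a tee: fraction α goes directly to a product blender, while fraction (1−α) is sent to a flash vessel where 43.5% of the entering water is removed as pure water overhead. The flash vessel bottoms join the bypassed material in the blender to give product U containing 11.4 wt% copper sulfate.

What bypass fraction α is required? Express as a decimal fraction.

0.686

All 2110×0.100 = 211 kg/h of copper sulfate reaches U, so U = 211/0.114 = 1850.9 kg/h and vapour = 259.12 kg/h.
The evaporator receives (1−α)·2110 of feed at 0.900 water and removes 0.435 of that water:
0.435×0.900×(1−α)×2110 = 259.12
(1−α) = 259.12/826.06 = 0.3137;  α = 0.6863.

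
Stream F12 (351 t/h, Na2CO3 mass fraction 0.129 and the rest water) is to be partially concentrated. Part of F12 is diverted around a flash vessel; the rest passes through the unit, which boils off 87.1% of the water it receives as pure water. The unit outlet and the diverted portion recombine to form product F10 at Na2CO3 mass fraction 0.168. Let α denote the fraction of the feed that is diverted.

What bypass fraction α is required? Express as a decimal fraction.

All 351×0.129 = 45.279 t/h of Na2CO3 reaches F10, so F10 = 45.279/0.168 = 269.52 t/h and vapour = 81.482 t/h.
The evaporator receives (1−α)·351 of feed at 0.871 water and removes 0.871 of that water:
0.871×0.871×(1−α)×351 = 81.482
(1−α) = 81.482/266.28 = 0.3060;  α = 0.6940.

0.694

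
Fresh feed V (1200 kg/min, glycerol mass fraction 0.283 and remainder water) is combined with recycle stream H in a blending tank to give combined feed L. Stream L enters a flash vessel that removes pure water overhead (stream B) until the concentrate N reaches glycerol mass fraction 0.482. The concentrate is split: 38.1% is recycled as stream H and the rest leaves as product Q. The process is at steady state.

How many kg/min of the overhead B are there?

Overall glycerol balance (none leaves overhead): glycerol in fresh feed = glycerol in product, i.e. 1200×0.283 = (1−0.381)·N·0.482.
N = 339.6/(0.482×0.619) = 1138.2 kg/min.
Recycle H = 0.381×1138.2 = 433.67 kg/min.
Combined feed L = 1200 + 433.67 = 1633.7 kg/min.
Overhead B = L − N = 1633.7 − 1138.2 = 495.44 kg/min.

495.4 kg/min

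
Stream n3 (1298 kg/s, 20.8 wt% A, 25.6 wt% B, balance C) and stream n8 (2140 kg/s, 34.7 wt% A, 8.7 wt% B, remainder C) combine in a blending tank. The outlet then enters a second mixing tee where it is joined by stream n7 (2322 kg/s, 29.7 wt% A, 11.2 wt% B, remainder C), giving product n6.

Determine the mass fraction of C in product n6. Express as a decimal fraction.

0.569

Overall, product flow = 5760 kg/s.
C in = 1298×0.536 + 2140×0.566 + 2322×0.591 = 3279.3 kg/s.
C fraction in n6 = 0.569.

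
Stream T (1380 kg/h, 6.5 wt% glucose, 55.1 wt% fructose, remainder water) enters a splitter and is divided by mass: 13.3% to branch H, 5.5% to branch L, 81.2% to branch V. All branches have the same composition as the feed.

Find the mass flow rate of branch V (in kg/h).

Branch V flow = 0.812×1380 = 1120.6 kg/h.

1121 kg/h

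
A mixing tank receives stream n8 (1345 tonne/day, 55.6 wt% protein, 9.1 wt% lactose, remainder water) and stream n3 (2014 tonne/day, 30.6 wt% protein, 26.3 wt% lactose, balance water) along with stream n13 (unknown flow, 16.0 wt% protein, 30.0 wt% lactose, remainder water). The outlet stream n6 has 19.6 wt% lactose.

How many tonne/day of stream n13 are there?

60.45 tonne/day

Let n13 be the unknown flow. Total out = 3359 + n13.
lactose balance: 652.08 + 0.300·n13 = 0.196·(3359 + n13)
(0.300 − 0.196)·n13 = 0.196×3359 − 652.08 = 6.287
n13 = 6.287 / 0.104 = 60.452 tonne/day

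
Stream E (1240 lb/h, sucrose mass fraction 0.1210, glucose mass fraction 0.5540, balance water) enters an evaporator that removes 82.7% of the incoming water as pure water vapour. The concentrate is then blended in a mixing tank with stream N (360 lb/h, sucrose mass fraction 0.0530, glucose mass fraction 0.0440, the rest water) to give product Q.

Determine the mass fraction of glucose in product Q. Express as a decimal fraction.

Vapour removed = 0.827×0.325×1240 = 333.28 lb/h; concentrate = 906.72 lb/h.
glucose reaching the mixer = 686.96 (from concentrate) + 360×0.044 = 702.8 lb/h.
Product flow = 906.72 + 360 = 1266.7 lb/h; glucose fraction = 0.5548.

0.5548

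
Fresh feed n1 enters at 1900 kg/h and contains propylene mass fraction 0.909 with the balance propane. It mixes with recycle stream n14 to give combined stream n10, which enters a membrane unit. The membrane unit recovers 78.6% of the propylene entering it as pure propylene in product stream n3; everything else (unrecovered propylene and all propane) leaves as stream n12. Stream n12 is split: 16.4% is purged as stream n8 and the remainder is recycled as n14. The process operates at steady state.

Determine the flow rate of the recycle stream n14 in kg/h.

propane enters only via n1 and leaves only via the purge: 1900×0.091 = 0.164×(propane in n12), and the membrane unit passes all propane, so propane in n10 = propane in n12 = 1054.3 kg/h.
propylene in n10: m_A = 1900×0.909 + (1−0.164)·(1−0.786)·m_A, so m_A = 1727.1/0.8211 = 2103.4 kg/h.
n12 = (1−0.786)×2103.4 + 1054.3 = 1504.4 kg/h.
Recycle n14 = (1−0.164)×1504.4 = 1257.7 kg/h.

1258 kg/h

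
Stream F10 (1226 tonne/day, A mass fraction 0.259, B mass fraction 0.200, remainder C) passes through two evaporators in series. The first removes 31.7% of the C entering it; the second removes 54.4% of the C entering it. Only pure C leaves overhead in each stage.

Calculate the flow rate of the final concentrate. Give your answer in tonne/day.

C in feed = 1226×0.541 = 663.27 tonne/day.
After stage 1: C left = (1−0.317)×663.27 = 453.01; stream total = 1015.7 tonne/day.
After stage 2: C left = (1−0.544)×453.01 = 206.57; final concentrate = 769.31 tonne/day.

769.3 tonne/day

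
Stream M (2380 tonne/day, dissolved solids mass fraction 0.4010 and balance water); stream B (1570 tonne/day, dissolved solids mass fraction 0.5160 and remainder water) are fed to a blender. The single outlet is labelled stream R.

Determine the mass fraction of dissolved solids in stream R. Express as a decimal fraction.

0.4467

Total flow out = 2380 + 1570 = 3950 tonne/day.
dissolved solids in = 2380×0.401 + 1570×0.516 = 1764.5 tonne/day.
dissolved solids mass fraction in R = 1764.5/3950 = 0.4467.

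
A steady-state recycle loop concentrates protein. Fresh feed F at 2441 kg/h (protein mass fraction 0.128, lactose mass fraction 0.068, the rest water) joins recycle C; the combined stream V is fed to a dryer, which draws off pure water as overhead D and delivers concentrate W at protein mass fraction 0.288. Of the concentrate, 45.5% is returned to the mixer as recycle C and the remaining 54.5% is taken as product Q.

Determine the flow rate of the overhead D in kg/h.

Overall protein balance (none leaves overhead): protein in fresh feed = protein in product, i.e. 2441×0.128 = (1−0.455)·W·0.288.
W = 312.45/(0.288×0.545) = 1990.6 kg/h.
Recycle C = 0.455×1990.6 = 905.73 kg/h.
Combined feed V = 2441 + 905.73 = 3346.7 kg/h.
Overhead D = V − W = 3346.7 − 1990.6 = 1356.1 kg/h.

1356 kg/h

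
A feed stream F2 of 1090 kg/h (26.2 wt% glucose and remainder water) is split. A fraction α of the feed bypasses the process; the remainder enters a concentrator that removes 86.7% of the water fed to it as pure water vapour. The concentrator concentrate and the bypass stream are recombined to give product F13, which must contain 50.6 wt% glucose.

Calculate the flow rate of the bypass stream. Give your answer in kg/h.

All 1090×0.262 = 285.58 kg/h of glucose reaches F13, so F13 = 285.58/0.506 = 564.39 kg/h and vapour = 525.61 kg/h.
The evaporator receives (1−α)·1090 of feed at 0.738 water and removes 0.867 of that water:
0.867×0.738×(1−α)×1090 = 525.61
(1−α) = 525.61/697.43 = 0.7536;  α = 0.2464.
Bypass flow = 0.2464×1090 = 268.53 kg/h.

268.5 kg/h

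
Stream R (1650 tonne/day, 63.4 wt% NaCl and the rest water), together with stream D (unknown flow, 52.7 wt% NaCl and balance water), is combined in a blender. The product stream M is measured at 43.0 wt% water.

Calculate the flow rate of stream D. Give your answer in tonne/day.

2456 tonne/day

Let D be the unknown flow. Total out = 1650 + D.
water balance: 603.9 + 0.473·D = 0.430·(1650 + D)
(0.473 − 0.430)·D = 0.430×1650 − 603.9 = 105.6
D = 105.6 / 0.043 = 2455.8 tonne/day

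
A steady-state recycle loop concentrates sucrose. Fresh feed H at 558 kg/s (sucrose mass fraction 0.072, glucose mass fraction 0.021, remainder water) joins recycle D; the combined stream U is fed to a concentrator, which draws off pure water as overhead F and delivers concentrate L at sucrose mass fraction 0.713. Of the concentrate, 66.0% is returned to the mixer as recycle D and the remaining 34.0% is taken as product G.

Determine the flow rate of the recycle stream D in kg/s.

109.4 kg/s

Overall sucrose balance (none leaves overhead): sucrose in fresh feed = sucrose in product, i.e. 558×0.072 = (1−0.660)·L·0.713.
L = 40.176/(0.713×0.340) = 165.73 kg/s.
Recycle D = 0.660×165.73 = 109.38 kg/s.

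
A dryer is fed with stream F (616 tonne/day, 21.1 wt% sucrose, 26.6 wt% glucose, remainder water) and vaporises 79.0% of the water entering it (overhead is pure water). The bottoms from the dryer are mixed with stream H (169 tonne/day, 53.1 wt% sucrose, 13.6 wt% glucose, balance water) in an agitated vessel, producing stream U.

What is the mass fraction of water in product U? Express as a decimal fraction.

Vapour removed = 0.790×0.523×616 = 254.51 tonne/day; concentrate = 361.49 tonne/day.
water reaching the mixer = 67.655 (from concentrate) + 169×0.333 = 123.93 tonne/day.
Product flow = 361.49 + 169 = 530.49 tonne/day; water fraction = 0.2336.

0.2336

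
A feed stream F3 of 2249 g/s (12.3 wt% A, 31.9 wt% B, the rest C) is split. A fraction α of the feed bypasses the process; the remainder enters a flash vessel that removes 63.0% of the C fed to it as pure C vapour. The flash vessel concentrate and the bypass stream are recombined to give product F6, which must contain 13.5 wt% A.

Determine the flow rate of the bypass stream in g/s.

All 2249×0.123 = 276.63 g/s of A reaches F6, so F6 = 276.63/0.135 = 2049.1 g/s and vapour = 199.91 g/s.
The evaporator receives (1−α)·2249 of feed at 0.558 C and removes 0.630 of that C:
0.630×0.558×(1−α)×2249 = 199.91
(1−α) = 199.91/790.61 = 0.2529;  α = 0.7471.
Bypass flow = 0.7471×2249 = 1680.3 g/s.

1680 g/s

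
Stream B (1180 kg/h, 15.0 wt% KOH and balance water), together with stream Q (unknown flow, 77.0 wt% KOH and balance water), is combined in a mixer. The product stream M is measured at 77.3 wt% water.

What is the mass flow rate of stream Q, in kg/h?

167.3 kg/h

Let Q be the unknown flow. Total out = 1180 + Q.
water balance: 1003 + 0.230·Q = 0.773·(1180 + Q)
(0.230 − 0.773)·Q = 0.773×1180 − 1003 = -90.86
Q = -90.86 / -0.543 = 167.33 kg/h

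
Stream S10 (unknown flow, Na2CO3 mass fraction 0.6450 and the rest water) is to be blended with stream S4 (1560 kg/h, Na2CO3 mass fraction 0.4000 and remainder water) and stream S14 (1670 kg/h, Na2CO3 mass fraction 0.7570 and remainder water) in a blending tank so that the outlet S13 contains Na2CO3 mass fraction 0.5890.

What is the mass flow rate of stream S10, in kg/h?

Let S10 be the unknown flow. Total out = 3230 + S10.
Na2CO3 balance: 1888.2 + 0.645·S10 = 0.589·(3230 + S10)
(0.645 − 0.589)·S10 = 0.589×3230 − 1888.2 = 14.28
S10 = 14.28 / 0.056 = 255 kg/h

255 kg/h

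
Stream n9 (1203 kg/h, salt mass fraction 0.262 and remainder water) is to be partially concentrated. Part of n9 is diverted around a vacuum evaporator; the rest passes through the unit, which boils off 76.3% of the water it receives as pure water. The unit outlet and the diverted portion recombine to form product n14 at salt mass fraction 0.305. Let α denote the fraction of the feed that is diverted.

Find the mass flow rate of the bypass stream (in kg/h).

901.8 kg/h

All 1203×0.262 = 315.19 kg/h of salt reaches n14, so n14 = 315.19/0.305 = 1033.4 kg/h and vapour = 169.6 kg/h.
The evaporator receives (1−α)·1203 of feed at 0.738 water and removes 0.763 of that water:
0.763×0.738×(1−α)×1203 = 169.6
(1−α) = 169.6/677.4 = 0.2504;  α = 0.7496.
Bypass flow = 0.7496×1203 = 901.8 kg/h.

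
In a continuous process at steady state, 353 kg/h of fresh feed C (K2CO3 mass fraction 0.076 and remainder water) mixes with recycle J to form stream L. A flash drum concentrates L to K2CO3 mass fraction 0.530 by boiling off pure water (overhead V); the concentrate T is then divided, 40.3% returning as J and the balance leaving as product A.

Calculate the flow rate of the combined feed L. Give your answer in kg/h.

387.2 kg/h

Overall K2CO3 balance (none leaves overhead): K2CO3 in fresh feed = K2CO3 in product, i.e. 353×0.076 = (1−0.403)·T·0.530.
T = 26.828/(0.530×0.597) = 84.789 kg/h.
Recycle J = 0.403×84.789 = 34.17 kg/h.
Combined feed L = 353 + 34.17 = 387.17 kg/h.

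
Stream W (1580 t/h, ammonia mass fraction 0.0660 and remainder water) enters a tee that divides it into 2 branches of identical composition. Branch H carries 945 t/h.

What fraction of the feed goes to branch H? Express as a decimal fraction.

0.598

Fraction to H = 945/1580 = 0.5981.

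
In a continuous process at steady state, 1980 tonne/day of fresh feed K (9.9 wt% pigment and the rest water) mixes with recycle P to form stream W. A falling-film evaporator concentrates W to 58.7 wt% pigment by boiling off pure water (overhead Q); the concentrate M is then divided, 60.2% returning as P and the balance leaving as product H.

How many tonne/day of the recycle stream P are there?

505.1 tonne/day

Overall pigment balance (none leaves overhead): pigment in fresh feed = pigment in product, i.e. 1980×0.099 = (1−0.602)·M·0.587.
M = 196.02/(0.587×0.398) = 839.03 tonne/day.
Recycle P = 0.602×839.03 = 505.1 tonne/day.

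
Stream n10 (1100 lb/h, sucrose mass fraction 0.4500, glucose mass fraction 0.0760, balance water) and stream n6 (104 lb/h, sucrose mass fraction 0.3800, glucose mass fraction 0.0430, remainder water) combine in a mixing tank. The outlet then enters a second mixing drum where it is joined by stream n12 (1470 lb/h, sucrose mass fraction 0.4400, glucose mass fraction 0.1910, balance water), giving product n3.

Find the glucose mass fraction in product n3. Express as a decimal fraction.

Overall, product flow = 2674 lb/h.
glucose in = 1100×0.076 + 104×0.043 + 1470×0.191 = 368.84 lb/h.
glucose fraction in n3 = 0.1379.

0.1379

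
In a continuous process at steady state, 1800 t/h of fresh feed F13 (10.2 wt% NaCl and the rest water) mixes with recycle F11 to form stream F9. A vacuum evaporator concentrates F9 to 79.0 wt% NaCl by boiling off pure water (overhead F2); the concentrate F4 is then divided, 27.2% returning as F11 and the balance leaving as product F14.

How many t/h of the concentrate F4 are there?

Overall NaCl balance (none leaves overhead): NaCl in fresh feed = NaCl in product, i.e. 1800×0.102 = (1−0.272)·F4·0.790.
F4 = 183.6/(0.790×0.728) = 319.24 t/h.

319.2 t/h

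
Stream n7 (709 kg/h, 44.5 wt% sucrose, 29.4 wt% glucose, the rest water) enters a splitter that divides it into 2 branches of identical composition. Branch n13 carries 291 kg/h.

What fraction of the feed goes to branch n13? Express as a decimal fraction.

0.410

Fraction to n13 = 291/709 = 0.4104.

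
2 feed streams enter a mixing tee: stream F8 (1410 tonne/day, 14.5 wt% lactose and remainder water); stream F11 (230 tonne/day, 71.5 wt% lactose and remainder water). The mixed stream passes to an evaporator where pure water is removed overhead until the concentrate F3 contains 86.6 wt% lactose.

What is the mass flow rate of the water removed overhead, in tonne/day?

1214 tonne/day

lactose entering = 1410×0.145 + 230×0.715 = 368.9 tonne/day.
All lactose reports to F3, so F3 = 368.9/0.866 = 425.98 tonne/day.
Total feed = 1640 tonne/day; overhead = 1640 − 425.98 = 1214 tonne/day.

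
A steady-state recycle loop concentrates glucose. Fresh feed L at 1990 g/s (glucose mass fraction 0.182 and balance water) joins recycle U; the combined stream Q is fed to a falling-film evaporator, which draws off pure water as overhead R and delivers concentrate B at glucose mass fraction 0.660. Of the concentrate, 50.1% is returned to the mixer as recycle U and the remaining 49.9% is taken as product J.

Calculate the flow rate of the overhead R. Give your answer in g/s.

1441 g/s

Overall glucose balance (none leaves overhead): glucose in fresh feed = glucose in product, i.e. 1990×0.182 = (1−0.501)·B·0.660.
B = 362.18/(0.660×0.499) = 1099.7 g/s.
Recycle U = 0.501×1099.7 = 550.96 g/s.
Combined feed Q = 1990 + 550.96 = 2541 g/s.
Overhead R = Q − B = 2541 − 1099.7 = 1441.2 g/s.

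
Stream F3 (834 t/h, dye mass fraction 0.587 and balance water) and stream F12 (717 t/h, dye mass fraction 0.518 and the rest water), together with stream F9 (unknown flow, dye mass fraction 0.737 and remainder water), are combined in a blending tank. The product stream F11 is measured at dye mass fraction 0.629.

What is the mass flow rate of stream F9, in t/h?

Let F9 be the unknown flow. Total out = 1551 + F9.
dye balance: 860.96 + 0.737·F9 = 0.629·(1551 + F9)
(0.737 − 0.629)·F9 = 0.629×1551 − 860.96 = 114.62
F9 = 114.62 / 0.108 = 1061.3 t/h

1061 t/h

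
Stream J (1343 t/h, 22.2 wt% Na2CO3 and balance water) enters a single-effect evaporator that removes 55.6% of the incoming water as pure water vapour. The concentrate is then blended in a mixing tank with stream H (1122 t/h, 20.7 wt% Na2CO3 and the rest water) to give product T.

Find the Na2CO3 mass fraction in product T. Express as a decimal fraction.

Vapour removed = 0.556×0.778×1343 = 580.94 t/h; concentrate = 762.06 t/h.
Na2CO3 reaching the mixer = 298.15 (from concentrate) + 1122×0.207 = 530.4 t/h.
Product flow = 762.06 + 1122 = 1884.1 t/h; Na2CO3 fraction = 0.282.

0.282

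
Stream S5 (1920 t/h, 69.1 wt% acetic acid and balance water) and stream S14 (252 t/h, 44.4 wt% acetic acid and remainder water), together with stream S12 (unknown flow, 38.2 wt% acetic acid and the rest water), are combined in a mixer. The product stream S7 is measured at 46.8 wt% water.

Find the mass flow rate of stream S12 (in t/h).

1887 t/h

Let S12 be the unknown flow. Total out = 2172 + S12.
water balance: 733.39 + 0.618·S12 = 0.468·(2172 + S12)
(0.618 − 0.468)·S12 = 0.468×2172 − 733.39 = 283.1
S12 = 283.1 / 0.150 = 1887.4 t/h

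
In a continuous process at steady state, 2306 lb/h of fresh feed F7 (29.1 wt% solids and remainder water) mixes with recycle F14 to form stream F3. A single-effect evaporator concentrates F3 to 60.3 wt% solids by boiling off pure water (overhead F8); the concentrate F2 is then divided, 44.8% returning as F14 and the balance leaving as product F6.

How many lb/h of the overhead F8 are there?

1193 lb/h

Overall solids balance (none leaves overhead): solids in fresh feed = solids in product, i.e. 2306×0.291 = (1−0.448)·F2·0.603.
F2 = 671.05/(0.603×0.552) = 2016 lb/h.
Recycle F14 = 0.448×2016 = 903.18 lb/h.
Combined feed F3 = 2306 + 903.18 = 3209.2 lb/h.
Overhead F8 = F3 − F2 = 3209.2 − 2016 = 1193.2 lb/h.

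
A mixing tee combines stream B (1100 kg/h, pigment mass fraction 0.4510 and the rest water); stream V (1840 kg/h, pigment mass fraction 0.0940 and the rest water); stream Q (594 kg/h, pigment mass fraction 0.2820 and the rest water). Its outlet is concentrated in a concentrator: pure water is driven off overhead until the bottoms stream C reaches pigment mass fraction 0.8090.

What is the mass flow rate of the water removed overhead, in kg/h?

2500 kg/h

pigment entering = 1100×0.451 + 1840×0.094 + 594×0.282 = 836.57 kg/h.
All pigment reports to C, so C = 836.57/0.809 = 1034.1 kg/h.
Total feed = 3534 kg/h; overhead = 3534 − 1034.1 = 2499.9 kg/h.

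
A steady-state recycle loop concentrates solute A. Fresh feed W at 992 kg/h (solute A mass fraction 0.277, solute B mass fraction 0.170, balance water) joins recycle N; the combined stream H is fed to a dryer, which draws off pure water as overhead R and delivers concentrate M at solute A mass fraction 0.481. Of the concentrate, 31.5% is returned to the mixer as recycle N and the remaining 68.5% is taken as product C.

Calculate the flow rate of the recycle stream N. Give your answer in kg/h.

Overall solute A balance (none leaves overhead): solute A in fresh feed = solute A in product, i.e. 992×0.277 = (1−0.315)·M·0.481.
M = 274.78/(0.481×0.685) = 833.98 kg/h.
Recycle N = 0.315×833.98 = 262.7 kg/h.

262.7 kg/h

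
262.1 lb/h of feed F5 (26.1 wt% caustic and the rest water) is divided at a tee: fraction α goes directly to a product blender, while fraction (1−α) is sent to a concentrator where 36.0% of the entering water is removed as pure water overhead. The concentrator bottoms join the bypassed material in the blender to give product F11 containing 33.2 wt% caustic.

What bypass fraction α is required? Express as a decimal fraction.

0.196

All 262.1×0.261 = 68.408 lb/h of caustic reaches F11, so F11 = 68.408/0.332 = 206.05 lb/h and vapour = 56.052 lb/h.
The evaporator receives (1−α)·262.1 of feed at 0.739 water and removes 0.360 of that water:
0.360×0.739×(1−α)×262.1 = 56.052
(1−α) = 56.052/69.729 = 0.8038;  α = 0.1962.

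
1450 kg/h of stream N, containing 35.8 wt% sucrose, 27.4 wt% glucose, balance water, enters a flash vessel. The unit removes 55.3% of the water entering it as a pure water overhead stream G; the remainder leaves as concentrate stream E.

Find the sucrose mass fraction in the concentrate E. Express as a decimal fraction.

sucrose is not removed: 1450×0.358 = 519.1 kg/h of sucrose enters E.
water entering = 1450×0.368 = 533.6 kg/h; overhead removed = 0.553×533.6 = 295.08 kg/h.
Concentrate = 1450 − 295.08 = 1154.9 kg/h.
Mass fraction = 519.1/1154.9 = 0.449.

0.449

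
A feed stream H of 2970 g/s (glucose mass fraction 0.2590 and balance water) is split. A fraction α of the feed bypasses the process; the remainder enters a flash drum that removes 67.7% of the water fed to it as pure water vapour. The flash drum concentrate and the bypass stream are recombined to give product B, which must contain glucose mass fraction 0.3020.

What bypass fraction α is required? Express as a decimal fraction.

All 2970×0.259 = 769.23 g/s of glucose reaches B, so B = 769.23/0.302 = 2547.1 g/s and vapour = 422.88 g/s.
The evaporator receives (1−α)·2970 of feed at 0.741 water and removes 0.677 of that water:
0.677×0.741×(1−α)×2970 = 422.88
(1−α) = 422.88/1489.9 = 0.2838;  α = 0.7162.

0.716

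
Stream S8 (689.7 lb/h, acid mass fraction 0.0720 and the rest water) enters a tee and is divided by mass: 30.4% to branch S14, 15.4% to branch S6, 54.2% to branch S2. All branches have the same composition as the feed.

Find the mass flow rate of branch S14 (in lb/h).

209.7 lb/h

Branch S14 flow = 0.304×689.7 = 209.67 lb/h.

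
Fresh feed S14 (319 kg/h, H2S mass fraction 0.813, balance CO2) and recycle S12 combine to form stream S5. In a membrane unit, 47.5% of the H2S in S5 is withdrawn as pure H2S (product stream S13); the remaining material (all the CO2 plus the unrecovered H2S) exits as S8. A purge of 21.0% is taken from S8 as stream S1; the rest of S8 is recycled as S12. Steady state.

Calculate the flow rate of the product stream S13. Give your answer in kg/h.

H2S in S5: m_A = 319×0.813 + (1−0.210)·(1−0.475)·m_A, so m_A = 259.35/0.5852 = 443.14 kg/h.
Product S13 = 0.475×443.14 = 210.49 kg/h.

210.5 kg/h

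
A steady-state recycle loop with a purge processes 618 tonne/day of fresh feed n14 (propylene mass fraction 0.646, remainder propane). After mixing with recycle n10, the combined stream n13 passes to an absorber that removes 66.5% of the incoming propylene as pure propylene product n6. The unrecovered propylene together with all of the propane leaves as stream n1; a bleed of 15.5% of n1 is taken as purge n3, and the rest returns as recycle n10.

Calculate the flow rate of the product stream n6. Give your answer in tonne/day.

propylene in n13: m_A = 618×0.646 + (1−0.155)·(1−0.665)·m_A, so m_A = 399.23/0.7169 = 556.86 tonne/day.
Product n6 = 0.665×556.86 = 370.31 tonne/day.

370.3 tonne/day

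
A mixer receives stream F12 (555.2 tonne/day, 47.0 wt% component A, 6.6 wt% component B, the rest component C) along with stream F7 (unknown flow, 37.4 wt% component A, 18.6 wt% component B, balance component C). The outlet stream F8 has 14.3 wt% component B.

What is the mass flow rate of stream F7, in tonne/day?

Let F7 be the unknown flow. Total out = 555.2 + F7.
component B balance: 36.643 + 0.186·F7 = 0.143·(555.2 + F7)
(0.186 − 0.143)·F7 = 0.143×555.2 − 36.643 = 42.75
F7 = 42.75 / 0.043 = 994.2 tonne/day

994.2 tonne/day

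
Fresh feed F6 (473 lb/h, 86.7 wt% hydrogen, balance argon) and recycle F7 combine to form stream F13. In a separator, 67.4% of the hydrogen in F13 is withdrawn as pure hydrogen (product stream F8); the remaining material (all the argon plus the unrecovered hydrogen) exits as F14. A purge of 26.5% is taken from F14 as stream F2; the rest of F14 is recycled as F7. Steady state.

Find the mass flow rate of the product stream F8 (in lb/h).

hydrogen in F13: m_A = 473×0.867 + (1−0.265)·(1−0.674)·m_A, so m_A = 410.09/0.7604 = 539.32 lb/h.
Product F8 = 0.674×539.32 = 363.5 lb/h.

363.5 lb/h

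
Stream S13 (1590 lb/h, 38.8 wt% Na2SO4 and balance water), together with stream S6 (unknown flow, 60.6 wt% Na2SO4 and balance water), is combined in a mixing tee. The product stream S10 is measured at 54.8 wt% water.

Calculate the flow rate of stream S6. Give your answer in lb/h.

Let S6 be the unknown flow. Total out = 1590 + S6.
water balance: 973.08 + 0.394·S6 = 0.548·(1590 + S6)
(0.394 − 0.548)·S6 = 0.548×1590 − 973.08 = -101.76
S6 = -101.76 / -0.154 = 660.78 lb/h

660.8 lb/h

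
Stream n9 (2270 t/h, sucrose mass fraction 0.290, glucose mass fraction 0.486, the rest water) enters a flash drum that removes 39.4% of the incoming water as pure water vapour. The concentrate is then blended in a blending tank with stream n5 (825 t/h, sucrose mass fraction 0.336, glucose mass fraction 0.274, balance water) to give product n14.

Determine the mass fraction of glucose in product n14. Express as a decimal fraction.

Vapour removed = 0.394×0.224×2270 = 200.34 t/h; concentrate = 2069.7 t/h.
glucose reaching the mixer = 1103.2 (from concentrate) + 825×0.274 = 1329.3 t/h.
Product flow = 2069.7 + 825 = 2894.7 t/h; glucose fraction = 0.459.

0.459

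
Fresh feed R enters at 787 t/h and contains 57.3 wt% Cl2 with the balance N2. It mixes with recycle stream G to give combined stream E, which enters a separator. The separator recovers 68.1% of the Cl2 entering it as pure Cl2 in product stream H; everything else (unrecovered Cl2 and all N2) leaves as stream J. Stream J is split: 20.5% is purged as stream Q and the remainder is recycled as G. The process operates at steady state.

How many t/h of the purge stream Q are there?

375.6 t/h

N2 enters only via R and leaves only via the purge: 787×0.427 = 0.205×(N2 in J), and the separator passes all N2, so N2 in E = N2 in J = 1639.3 t/h.
Cl2 in E: m_A = 787×0.573 + (1−0.205)·(1−0.681)·m_A, so m_A = 450.95/0.7464 = 604.17 t/h.
J = (1−0.681)×604.17 + 1639.3 = 1832 t/h.
Purge Q = 0.205×1832 = 375.56 t/h.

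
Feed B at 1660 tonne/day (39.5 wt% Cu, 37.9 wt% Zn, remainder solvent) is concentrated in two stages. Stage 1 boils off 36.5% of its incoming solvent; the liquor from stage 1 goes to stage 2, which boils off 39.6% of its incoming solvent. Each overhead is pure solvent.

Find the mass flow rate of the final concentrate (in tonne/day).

1429 tonne/day

solvent in feed = 1660×0.226 = 375.16 tonne/day.
After stage 1: solvent left = (1−0.365)×375.16 = 238.23; stream total = 1523.1 tonne/day.
After stage 2: solvent left = (1−0.396)×238.23 = 143.89; final concentrate = 1428.7 tonne/day.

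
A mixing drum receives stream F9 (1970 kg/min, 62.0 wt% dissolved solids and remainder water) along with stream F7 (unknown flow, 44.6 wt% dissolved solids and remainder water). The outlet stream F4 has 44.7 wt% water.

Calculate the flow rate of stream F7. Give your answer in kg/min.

1234 kg/min

Let F7 be the unknown flow. Total out = 1970 + F7.
water balance: 748.6 + 0.554·F7 = 0.447·(1970 + F7)
(0.554 − 0.447)·F7 = 0.447×1970 − 748.6 = 131.99
F7 = 131.99 / 0.107 = 1233.6 kg/min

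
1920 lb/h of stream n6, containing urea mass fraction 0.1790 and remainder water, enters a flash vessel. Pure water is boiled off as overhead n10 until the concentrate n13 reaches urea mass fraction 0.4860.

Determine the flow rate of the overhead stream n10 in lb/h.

urea is conserved: 1920×0.179 = 343.68 lb/h all reports to the concentrate.
Concentrate = 343.68/(target fraction) = 707.16 lb/h.
Overhead = 1920 − 707.16 = 1212.8 lb/h.

1213 lb/h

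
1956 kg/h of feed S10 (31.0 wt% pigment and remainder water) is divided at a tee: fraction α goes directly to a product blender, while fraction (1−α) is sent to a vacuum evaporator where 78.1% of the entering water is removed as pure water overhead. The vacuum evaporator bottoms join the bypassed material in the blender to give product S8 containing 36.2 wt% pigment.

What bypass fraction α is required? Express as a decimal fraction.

All 1956×0.310 = 606.36 kg/h of pigment reaches S8, so S8 = 606.36/0.362 = 1675 kg/h and vapour = 280.97 kg/h.
The evaporator receives (1−α)·1956 of feed at 0.690 water and removes 0.781 of that water:
0.781×0.690×(1−α)×1956 = 280.97
(1−α) = 280.97/1054.1 = 0.2666;  α = 0.7334.

0.733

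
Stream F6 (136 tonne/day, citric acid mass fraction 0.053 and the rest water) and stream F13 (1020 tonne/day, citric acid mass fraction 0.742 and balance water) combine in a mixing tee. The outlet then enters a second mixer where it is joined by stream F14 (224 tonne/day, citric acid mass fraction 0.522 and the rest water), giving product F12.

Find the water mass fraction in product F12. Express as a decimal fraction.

0.362

Overall, product flow = 1380 tonne/day.
water in = 136×0.947 + 1020×0.258 + 224×0.478 = 499.02 tonne/day.
water fraction in F12 = 0.362.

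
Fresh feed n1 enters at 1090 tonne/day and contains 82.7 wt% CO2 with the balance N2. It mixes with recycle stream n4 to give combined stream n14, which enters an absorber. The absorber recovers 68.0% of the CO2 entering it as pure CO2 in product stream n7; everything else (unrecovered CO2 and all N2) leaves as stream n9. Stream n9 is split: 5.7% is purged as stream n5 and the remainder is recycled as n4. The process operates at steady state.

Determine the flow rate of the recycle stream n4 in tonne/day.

3509 tonne/day

N2 enters only via n1 and leaves only via the purge: 1090×0.173 = 0.057×(N2 in n9), and the absorber passes all N2, so N2 in n14 = N2 in n9 = 3308.2 tonne/day.
CO2 in n14: m_A = 1090×0.827 + (1−0.057)·(1−0.680)·m_A, so m_A = 901.43/0.6982 = 1291 tonne/day.
n9 = (1−0.680)×1291 + 3308.2 = 3721.4 tonne/day.
Recycle n4 = (1−0.057)×3721.4 = 3509.2 tonne/day.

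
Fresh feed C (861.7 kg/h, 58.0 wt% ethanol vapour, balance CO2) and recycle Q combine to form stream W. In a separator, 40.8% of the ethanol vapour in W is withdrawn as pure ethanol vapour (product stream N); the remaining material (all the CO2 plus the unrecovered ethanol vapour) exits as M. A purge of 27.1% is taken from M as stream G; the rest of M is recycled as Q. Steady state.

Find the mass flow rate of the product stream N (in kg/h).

358.7 kg/h

ethanol vapour in W: m_A = 861.7×0.580 + (1−0.271)·(1−0.408)·m_A, so m_A = 499.79/0.5684 = 879.24 kg/h.
Product N = 0.408×879.24 = 358.73 kg/h.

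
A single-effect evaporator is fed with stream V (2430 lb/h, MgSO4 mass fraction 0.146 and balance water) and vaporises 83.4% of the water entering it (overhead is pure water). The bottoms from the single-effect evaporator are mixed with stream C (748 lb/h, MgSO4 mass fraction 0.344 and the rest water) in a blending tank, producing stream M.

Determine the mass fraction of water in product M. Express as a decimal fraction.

0.577

Vapour removed = 0.834×0.854×2430 = 1730.7 lb/h; concentrate = 699.27 lb/h.
water reaching the mixer = 344.49 (from concentrate) + 748×0.656 = 835.17 lb/h.
Product flow = 699.27 + 748 = 1447.3 lb/h; water fraction = 0.577.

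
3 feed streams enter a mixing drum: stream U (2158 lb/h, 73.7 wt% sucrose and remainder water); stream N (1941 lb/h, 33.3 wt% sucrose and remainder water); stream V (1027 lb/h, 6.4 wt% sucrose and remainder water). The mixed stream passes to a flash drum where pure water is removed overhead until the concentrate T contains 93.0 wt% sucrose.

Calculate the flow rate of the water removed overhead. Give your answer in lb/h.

2650 lb/h

sucrose entering = 2158×0.737 + 1941×0.333 + 1027×0.064 = 2302.5 lb/h.
All sucrose reports to T, so T = 2302.5/0.930 = 2475.8 lb/h.
Total feed = 5126 lb/h; overhead = 5126 − 2475.8 = 2650.2 lb/h.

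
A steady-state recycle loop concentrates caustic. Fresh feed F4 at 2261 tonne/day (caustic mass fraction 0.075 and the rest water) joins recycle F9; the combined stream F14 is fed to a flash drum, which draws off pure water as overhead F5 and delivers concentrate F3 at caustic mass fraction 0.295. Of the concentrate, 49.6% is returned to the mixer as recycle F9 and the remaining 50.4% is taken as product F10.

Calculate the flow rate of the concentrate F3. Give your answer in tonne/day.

Overall caustic balance (none leaves overhead): caustic in fresh feed = caustic in product, i.e. 2261×0.075 = (1−0.496)·F3·0.295.
F3 = 169.57/(0.295×0.504) = 1140.5 tonne/day.

1141 tonne/day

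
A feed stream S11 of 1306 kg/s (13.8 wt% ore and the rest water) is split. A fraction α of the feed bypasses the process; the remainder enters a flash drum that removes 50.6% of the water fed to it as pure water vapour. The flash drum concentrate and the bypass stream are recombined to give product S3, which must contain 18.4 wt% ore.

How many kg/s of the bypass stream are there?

All 1306×0.138 = 180.23 kg/s of ore reaches S3, so S3 = 180.23/0.184 = 979.5 kg/s and vapour = 326.5 kg/s.
The evaporator receives (1−α)·1306 of feed at 0.862 water and removes 0.506 of that water:
0.506×0.862×(1−α)×1306 = 326.5
(1−α) = 326.5/569.64 = 0.5732;  α = 0.4268.
Bypass flow = 0.4268×1306 = 557.44 kg/s.

557.4 kg/s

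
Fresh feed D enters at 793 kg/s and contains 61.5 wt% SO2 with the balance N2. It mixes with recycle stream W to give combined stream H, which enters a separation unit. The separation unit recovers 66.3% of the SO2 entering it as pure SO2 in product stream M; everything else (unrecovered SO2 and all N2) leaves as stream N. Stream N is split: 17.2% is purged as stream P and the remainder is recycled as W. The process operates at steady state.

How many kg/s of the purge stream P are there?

N2 enters only via D and leaves only via the purge: 793×0.385 = 0.172×(N2 in N), and the separation unit passes all N2, so N2 in H = N2 in N = 1775 kg/s.
SO2 in H: m_A = 793×0.615 + (1−0.172)·(1−0.663)·m_A, so m_A = 487.69/0.7210 = 676.45 kg/s.
N = (1−0.663)×676.45 + 1775 = 2003 kg/s.
Purge P = 0.172×2003 = 344.51 kg/s.

344.5 kg/s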